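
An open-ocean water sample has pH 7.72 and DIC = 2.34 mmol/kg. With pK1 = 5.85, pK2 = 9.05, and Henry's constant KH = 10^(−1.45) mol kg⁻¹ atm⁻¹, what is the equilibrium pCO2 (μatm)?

pCO2 = 839 μatm

α₀ = 1 / (1 + K1/[H⁺] + K1K2/[H⁺]²) = 1 / (1 + 10^+1.87 + 10^+0.54)
   = 1 / (1 + 74.131 + 3.4674) = 1/78.598 = 0.01272
[CO2*] = α₀ × DIC = 0.01272 × 2.34 = 0.02977 mmol/kg
pCO2 = [CO2*]/KH = 2.977×10^-5 / 3.548×10^-2 = 839 μatm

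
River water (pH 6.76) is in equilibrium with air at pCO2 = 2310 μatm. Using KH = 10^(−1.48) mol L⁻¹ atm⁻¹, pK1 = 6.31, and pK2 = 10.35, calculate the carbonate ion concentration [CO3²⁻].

[CO2*] = KH · pCO2 = 10^(−1.48) × 2310×10^-6 = 7.649×10^-5 mol/L
α₀ = 1/(1 + K1/[H⁺] + K1K2/[H⁺]²) = 1/(1 + 10^+0.45 + 10^-3.14) = 0.2618
DIC = [CO2*]/α₀ = 7.649×10^-5 / 0.2618 = 0.2921 mmol/L
[CO3²⁻] = α₂·DIC; α₂ = 0.0001897, so [CO3²⁻] = 0.0001897 × 0.2921 = 5.54×10^-5 mmol/L = 0.0554 μmol/L

[CO3²⁻] = 0.0554 μmol/L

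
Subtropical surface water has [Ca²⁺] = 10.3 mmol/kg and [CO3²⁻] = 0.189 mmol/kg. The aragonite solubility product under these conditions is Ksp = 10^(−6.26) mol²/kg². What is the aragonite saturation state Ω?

Ω = 3.54

Ksp = 10^(−6.26) = 5.495×10^-7
Ω = [Ca²⁺][CO3²⁻]/Ksp = (10.3×10^-3)(0.189×10^-3) / 5.495×10^-7 = 3.54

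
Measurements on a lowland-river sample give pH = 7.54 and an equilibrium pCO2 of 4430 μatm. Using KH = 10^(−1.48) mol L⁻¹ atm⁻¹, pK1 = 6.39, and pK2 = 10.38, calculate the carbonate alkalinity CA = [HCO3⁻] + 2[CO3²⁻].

[CO2*] = KH · pCO2 = 10^(−1.48) × 4430×10^-6 = 1.467×10^-4 mol/L
α₀ = 1/(1 + K1/[H⁺] + K1K2/[H⁺]²) = 1/(1 + 10^+1.15 + 10^-1.69) = 0.06602
DIC = [CO2*]/α₀ = 1.467×10^-4 / 0.06602 = 2.222 mmol/L
CA = (α₁ + 2α₂)·DIC = (0.9326 + 2×0.001348) × 2.222 = 2.08 mmol/L

CA = 2.08 mmol/L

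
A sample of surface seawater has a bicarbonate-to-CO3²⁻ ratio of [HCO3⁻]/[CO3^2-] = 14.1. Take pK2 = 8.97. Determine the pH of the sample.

pH = 7.82

From K2 = [H⁺][CO3^2-]/[HCO3⁻]:  pH = pK2 − log₁₀([HCO3⁻]/[CO3^2-])
log₁₀(14.1) = +1.149
pH = 8.97 − (+1.149) = 7.82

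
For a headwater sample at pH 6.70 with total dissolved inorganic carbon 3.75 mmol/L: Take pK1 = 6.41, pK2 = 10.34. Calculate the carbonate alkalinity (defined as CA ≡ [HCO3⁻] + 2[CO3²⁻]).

CA = [HCO3⁻] + 2[CO3²⁻] = (α₁ + 2α₂)·DIC
At pH 6.70: [H⁺]/K1 = 10^-0.29 = 0.51286, K2/[H⁺] = 10^-3.64 = 0.00022909
α₁ = 1/(1 + 0.51286 + 0.00022909) = 1/1.5131 = 0.6609; α₂ = α₁·K2/[H⁺] = 0.0001514
α₁ + 2α₂ = 0.6612
CA = 0.6612 × 3.75 = 2.48 mmol/L

CA = 2.48 mmol/L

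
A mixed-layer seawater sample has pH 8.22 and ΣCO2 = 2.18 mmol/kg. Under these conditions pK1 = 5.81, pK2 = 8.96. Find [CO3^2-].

α₂ = 1 / (1 + [H⁺]/K2 + [H⁺]²/(K1K2)) = 1 / (1 + 10^+0.74 + 10^-1.67)
   = 1 / (1 + 5.4954 + 0.021380) = 1/6.5168 = 0.1534
[CO3²⁻] = α₂ × DIC = 0.1534 × 2.18 = 0.335 mmol/kg

[CO3²⁻] = 0.335 mmol/kg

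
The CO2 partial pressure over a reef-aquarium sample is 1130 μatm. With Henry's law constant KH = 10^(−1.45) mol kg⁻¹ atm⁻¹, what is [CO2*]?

[CO2*] = 40.1 μmol/kg

KH = 10^(−1.45) = 3.548×10^-2 mol kg⁻¹ atm⁻¹
[CO2*] = KH · pCO2 = 3.548×10^-2 × 1130×10^-6 atm = 4.01×10^-5 mol/kg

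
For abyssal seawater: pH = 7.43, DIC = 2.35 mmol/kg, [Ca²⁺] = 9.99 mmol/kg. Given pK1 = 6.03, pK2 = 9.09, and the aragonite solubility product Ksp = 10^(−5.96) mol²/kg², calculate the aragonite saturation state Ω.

α₂ = 1 / (1 + [H⁺]/K2 + [H⁺]²/(K1K2)) = 1 / (1 + 10^+1.66 + 10^+0.26)
   = 1 / (1 + 45.709 + 1.8197) = 1/48.529 = 0.02061
[CO3²⁻] = α₂ × DIC = 0.02061 × 2.35 = 0.04843 mmol/kg
Ksp = 10^(−5.96) = 1.096×10^-6
Ω = [Ca²⁺][CO3²⁻]/Ksp = (9.99×10^-3)(4.843×10^-5) / 1.096×10^-6 = 0.441

Ω = 0.441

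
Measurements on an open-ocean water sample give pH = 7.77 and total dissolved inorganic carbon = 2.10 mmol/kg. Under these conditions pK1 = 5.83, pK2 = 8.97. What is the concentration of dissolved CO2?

α₀ = 1 / (1 + K1/[H⁺] + K1K2/[H⁺]²) = 1 / (1 + 10^+1.94 + 10^+0.74)
   = 1 / (1 + 87.096 + 5.4954) = 1/93.592 = 0.01068
[CO2*] = α₀ × DIC = 0.01068 × 2.10 = 0.0224 mmol/kg

[CO2*] = 0.0224 mmol/kg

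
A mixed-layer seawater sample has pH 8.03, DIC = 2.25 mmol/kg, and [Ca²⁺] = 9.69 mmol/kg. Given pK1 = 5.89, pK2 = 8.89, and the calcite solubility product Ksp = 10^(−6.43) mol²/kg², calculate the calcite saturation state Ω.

Ω = 7.07

α₂ = 1 / (1 + [H⁺]/K2 + [H⁺]²/(K1K2)) = 1 / (1 + 10^+0.86 + 10^-1.28)
   = 1 / (1 + 7.2444 + 0.052481) = 1/8.2968 = 0.1205
[CO3²⁻] = α₂ × DIC = 0.1205 × 2.25 = 0.2712 mmol/kg
Ksp = 10^(−6.43) = 3.715×10^-7
Ω = [Ca²⁺][CO3²⁻]/Ksp = (9.69×10^-3)(2.712×10^-4) / 3.715×10^-7 = 7.07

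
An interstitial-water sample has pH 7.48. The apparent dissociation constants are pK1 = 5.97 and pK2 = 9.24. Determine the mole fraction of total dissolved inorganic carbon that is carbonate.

α₂ = 0.0166

α₂ = 1 / (1 + [H⁺]/K2 + [H⁺]²/(K1K2)) = 1 / (1 + 10^+1.76 + 10^+0.25)
   = 1 / (1 + 57.544 + 1.7783) = 1/60.322 = 0.01658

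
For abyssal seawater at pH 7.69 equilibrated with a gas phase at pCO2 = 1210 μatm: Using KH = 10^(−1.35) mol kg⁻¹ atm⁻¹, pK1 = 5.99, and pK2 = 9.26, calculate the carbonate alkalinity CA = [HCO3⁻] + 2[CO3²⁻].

CA = 2.85 mmol/kg

[CO2*] = KH · pCO2 = 10^(−1.35) × 1210×10^-6 = 5.405×10^-5 mol/kg
α₀ = 1/(1 + K1/[H⁺] + K1K2/[H⁺]²) = 1/(1 + 10^+1.70 + 10^+0.13) = 0.01906
DIC = [CO2*]/α₀ = 5.405×10^-5 / 0.01906 = 2.836 mmol/kg
CA = (α₁ + 2α₂)·DIC = (0.9552 + 2×0.02571) × 2.836 = 2.85 mmol/kg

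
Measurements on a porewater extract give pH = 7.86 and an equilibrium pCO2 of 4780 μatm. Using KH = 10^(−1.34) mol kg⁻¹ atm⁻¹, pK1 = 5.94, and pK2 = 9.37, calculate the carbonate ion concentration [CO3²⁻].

[CO3²⁻] = 0.562 mmol/kg

[CO2*] = KH · pCO2 = 10^(−1.34) × 4780×10^-6 = 2.185×10^-4 mol/kg
α₀ = 1/(1 + K1/[H⁺] + K1K2/[H⁺]²) = 1/(1 + 10^+1.92 + 10^+0.41) = 0.01153
DIC = [CO2*]/α₀ = 2.185×10^-4 / 0.01153 = 18.95 mmol/kg
[CO3²⁻] = α₂·DIC; α₂ = 0.02963, so [CO3²⁻] = 0.02963 × 18.95 = 0.562 mmol/kg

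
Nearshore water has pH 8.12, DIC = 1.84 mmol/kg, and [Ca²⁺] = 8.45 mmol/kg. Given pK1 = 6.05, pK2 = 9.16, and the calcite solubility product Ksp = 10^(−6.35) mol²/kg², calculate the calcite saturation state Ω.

α₂ = 1 / (1 + [H⁺]/K2 + [H⁺]²/(K1K2)) = 1 / (1 + 10^+1.04 + 10^-1.03)
   = 1 / (1 + 10.965 + 0.093325) = 1/12.058 = 0.08293
[CO3²⁻] = α₂ × DIC = 0.08293 × 1.84 = 0.1526 mmol/kg
Ksp = 10^(−6.35) = 4.467×10^-7
Ω = [Ca²⁺][CO3²⁻]/Ksp = (8.45×10^-3)(1.526×10^-4) / 4.467×10^-7 = 2.89

Ω = 2.89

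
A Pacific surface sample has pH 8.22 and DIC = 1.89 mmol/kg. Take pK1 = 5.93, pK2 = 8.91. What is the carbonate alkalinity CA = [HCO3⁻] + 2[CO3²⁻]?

CA = 2.20 mmol/kg

CA = [HCO3⁻] + 2[CO3²⁻] = (α₁ + 2α₂)·DIC
At pH 8.22: [H⁺]/K1 = 10^-2.29 = 0.0051286, K2/[H⁺] = 10^-0.69 = 0.20417
α₁ = 1/(1 + 0.0051286 + 0.20417) = 1/1.2093 = 0.8269; α₂ = α₁·K2/[H⁺] = 0.1688
α₁ + 2α₂ = 1.1646
CA = 1.1646 × 1.89 = 2.20 mmol/kg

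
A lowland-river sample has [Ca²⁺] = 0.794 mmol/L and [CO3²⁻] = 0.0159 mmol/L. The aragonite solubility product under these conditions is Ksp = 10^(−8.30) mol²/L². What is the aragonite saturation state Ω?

Ksp = 10^(−8.30) = 5.012×10^-9
Ω = [Ca²⁺][CO3²⁻]/Ksp = (0.794×10^-3)(0.0159×10^-3) / 5.012×10^-9 = 2.52

Ω = 2.52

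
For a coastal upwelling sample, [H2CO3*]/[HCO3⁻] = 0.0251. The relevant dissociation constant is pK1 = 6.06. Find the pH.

From K1 = [H⁺][HCO3⁻]/[H2CO3*]:  pH = pK1 − log₁₀([H2CO3*]/[HCO3⁻])
log₁₀(0.0251) = -1.600
pH = 6.06 − (-1.600) = 7.66

pH = 7.66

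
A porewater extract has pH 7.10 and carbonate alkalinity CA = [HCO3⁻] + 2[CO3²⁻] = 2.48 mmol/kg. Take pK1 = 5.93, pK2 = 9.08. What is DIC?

CA = [HCO3⁻] + 2[CO3²⁻] = (α₁ + 2α₂)·DIC
At pH 7.10: [H⁺]/K1 = 10^-1.17 = 0.067608, K2/[H⁺] = 10^-1.98 = 0.010471
α₁ = 1/(1 + 0.067608 + 0.010471) = 1/1.0781 = 0.9276; α₂ = α₁·K2/[H⁺] = 0.009713
α₁ + 2α₂ = 0.9470
DIC = CA / (α₁ + 2α₂) = 2.48 / 0.9470 = 2.62 mmol/kg

DIC = 2.62 mmol/kg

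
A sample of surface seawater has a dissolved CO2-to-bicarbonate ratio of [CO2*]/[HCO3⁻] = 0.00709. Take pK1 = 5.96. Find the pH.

pH = 8.11

From K1 = [H⁺][HCO3⁻]/[CO2*]:  pH = pK1 − log₁₀([CO2*]/[HCO3⁻])
log₁₀(0.00709) = -2.149
pH = 5.96 − (-2.149) = 8.11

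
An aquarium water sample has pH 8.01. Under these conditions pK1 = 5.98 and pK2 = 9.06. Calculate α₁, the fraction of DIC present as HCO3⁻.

α₁ = 0.910

α₁ = 1 / (1 + [H⁺]/K1 + K2/[H⁺]) = 1 / (1 + 10^-2.03 + 10^-1.05)
   = 1 / (1 + 0.0093325 + 0.089125) = 1/1.0985 = 0.9104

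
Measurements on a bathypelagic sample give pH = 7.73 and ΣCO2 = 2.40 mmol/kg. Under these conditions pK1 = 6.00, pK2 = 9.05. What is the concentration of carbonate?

α₂ = 1 / (1 + [H⁺]/K2 + [H⁺]²/(K1K2)) = 1 / (1 + 10^+1.32 + 10^-0.41)
   = 1 / (1 + 20.893 + 0.38905) = 1/22.282 = 0.04488
[CO3²⁻] = α₂ × DIC = 0.04488 × 2.40 = 0.108 mmol/kg

[CO3²⁻] = 0.108 mmol/kg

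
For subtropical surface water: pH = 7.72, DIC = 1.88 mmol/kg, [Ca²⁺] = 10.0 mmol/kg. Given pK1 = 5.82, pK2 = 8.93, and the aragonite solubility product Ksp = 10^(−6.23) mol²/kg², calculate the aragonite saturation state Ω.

Ω = 1.83

α₂ = 1 / (1 + [H⁺]/K2 + [H⁺]²/(K1K2)) = 1 / (1 + 10^+1.21 + 10^-0.69)
   = 1 / (1 + 16.218 + 0.20417) = 1/17.422 = 0.05740
[CO3²⁻] = α₂ × DIC = 0.05740 × 1.88 = 0.1079 mmol/kg
Ksp = 10^(−6.23) = 5.888×10^-7
Ω = [Ca²⁺][CO3²⁻]/Ksp = (10.0×10^-3)(1.079×10^-4) / 5.888×10^-7 = 1.83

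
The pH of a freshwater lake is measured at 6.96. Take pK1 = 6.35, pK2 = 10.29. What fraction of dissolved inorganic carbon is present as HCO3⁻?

α₁ = 1 / (1 + [H⁺]/K1 + K2/[H⁺]) = 1 / (1 + 10^-0.61 + 10^-3.33)
   = 1 / (1 + 0.24547 + 0.00046774) = 1/1.2459 = 0.8026

α₁ = 0.803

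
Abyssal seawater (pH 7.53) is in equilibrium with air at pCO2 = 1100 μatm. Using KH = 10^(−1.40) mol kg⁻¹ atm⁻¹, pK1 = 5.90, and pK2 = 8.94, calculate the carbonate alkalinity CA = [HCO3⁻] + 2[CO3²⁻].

[CO2*] = KH · pCO2 = 10^(−1.40) × 1100×10^-6 = 4.379×10^-5 mol/kg
α₀ = 1/(1 + K1/[H⁺] + K1K2/[H⁺]²) = 1/(1 + 10^+1.63 + 10^+0.22) = 0.02207
DIC = [CO2*]/α₀ = 4.379×10^-5 / 0.02207 = 1.985 mmol/kg
CA = (α₁ + 2α₂)·DIC = (0.9413 + 2×0.03662) × 1.985 = 2.01 mmol/kg

CA = 2.01 mmol/kg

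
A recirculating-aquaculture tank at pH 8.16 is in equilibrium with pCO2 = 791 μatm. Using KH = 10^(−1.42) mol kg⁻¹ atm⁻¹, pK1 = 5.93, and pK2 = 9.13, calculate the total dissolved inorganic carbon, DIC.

[CO2*] = KH · pCO2 = 10^(−1.42) × 791×10^-6 = 3.007×10^-5 mol/kg
α₀ = 1/(1 + K1/[H⁺] + K1K2/[H⁺]²) = 1/(1 + 10^+2.23 + 10^+1.26) = 0.005290
DIC = [CO2*]/α₀ = 3.007×10^-5 / 0.005290 = 5.68 mmol/kg

DIC = 5.68 mmol/kg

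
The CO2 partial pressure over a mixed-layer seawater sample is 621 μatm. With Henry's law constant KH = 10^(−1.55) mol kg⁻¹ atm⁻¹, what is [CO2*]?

[CO2*] = 17.5 μmol/kg

KH = 10^(−1.55) = 2.818×10^-2 mol kg⁻¹ atm⁻¹
[CO2*] = KH · pCO2 = 2.818×10^-2 × 621×10^-6 atm = 1.75×10^-5 mol/kg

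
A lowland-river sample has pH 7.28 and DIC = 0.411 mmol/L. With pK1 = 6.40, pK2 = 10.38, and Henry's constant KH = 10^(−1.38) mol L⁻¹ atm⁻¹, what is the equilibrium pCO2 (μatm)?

α₀ = 1 / (1 + K1/[H⁺] + K1K2/[H⁺]²) = 1 / (1 + 10^+0.88 + 10^-2.22)
   = 1 / (1 + 7.5858 + 0.0060256) = 1/8.5918 = 0.1164
[CO2*] = α₀ × DIC = 0.1164 × 0.411 = 0.04784 mmol/L
pCO2 = [CO2*]/KH = 4.784×10^-5 / 4.169×10^-2 = 1150 μatm

pCO2 = 1150 μatm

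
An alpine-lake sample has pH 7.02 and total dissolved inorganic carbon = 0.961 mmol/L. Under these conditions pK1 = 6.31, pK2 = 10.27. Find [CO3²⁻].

[CO3²⁻] = 0.452 μmol/L

α₂ = 1 / (1 + [H⁺]/K2 + [H⁺]²/(K1K2)) = 1 / (1 + 10^+3.25 + 10^+2.54)
   = 1 / (1 + 1778.3 + 346.74) = 1/2126.0 = 0.0004704
[CO3²⁻] = α₂ × DIC = 0.0004704 × 0.961 = 0.000452 mmol/L = 0.452 μmol/L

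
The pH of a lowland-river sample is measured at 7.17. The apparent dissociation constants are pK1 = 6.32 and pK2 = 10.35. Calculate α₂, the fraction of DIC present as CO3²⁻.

α₂ = 0.000579

α₂ = 1 / (1 + [H⁺]/K2 + [H⁺]²/(K1K2)) = 1 / (1 + 10^+3.18 + 10^+2.33)
   = 1 / (1 + 1513.6 + 213.80) = 1/1728.4 = 0.0005786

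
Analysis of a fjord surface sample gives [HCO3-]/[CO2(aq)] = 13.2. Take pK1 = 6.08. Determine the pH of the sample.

From K1 = [H⁺][HCO3-]/[CO2(aq)]:  pH = pK1 + log₁₀([HCO3-]/[CO2(aq)])
log₁₀(13.2) = +1.121
pH = 6.08 + (+1.121) = 7.20

pH = 7.20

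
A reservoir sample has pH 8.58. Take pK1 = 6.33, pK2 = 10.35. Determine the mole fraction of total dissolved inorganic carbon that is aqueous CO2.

α₀ = 1 / (1 + K1/[H⁺] + K1K2/[H⁺]²) = 1 / (1 + 10^+2.25 + 10^+0.48)
   = 1 / (1 + 177.83 + 3.0200) = 1/181.85 = 0.005499

α₀ = 0.00550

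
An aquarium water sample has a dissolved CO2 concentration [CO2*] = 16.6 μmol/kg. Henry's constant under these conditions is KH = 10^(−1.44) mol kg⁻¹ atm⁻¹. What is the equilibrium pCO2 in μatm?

pCO2 = 457 μatm

KH = 10^(−1.44) = 3.631×10^-2 mol kg⁻¹ atm⁻¹
pCO2 = [CO2*]/KH = 16.6×10^-6 / 3.631×10^-2 = 4.57×10^-4 atm = 457 μatm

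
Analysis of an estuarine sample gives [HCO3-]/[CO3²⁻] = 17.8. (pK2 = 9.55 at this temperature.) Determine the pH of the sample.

From K2 = [H⁺][CO3²⁻]/[HCO3-]:  pH = pK2 − log₁₀([HCO3-]/[CO3²⁻])
log₁₀(17.8) = +1.250
pH = 9.55 − (+1.250) = 8.30

pH = 8.30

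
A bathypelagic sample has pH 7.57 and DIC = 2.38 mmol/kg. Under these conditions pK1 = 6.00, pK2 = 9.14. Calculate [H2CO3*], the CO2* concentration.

[CO2*] = 0.0608 mmol/kg

α₀ = 1 / (1 + K1/[H⁺] + K1K2/[H⁺]²) = 1 / (1 + 10^+1.57 + 10^+0.00)
   = 1 / (1 + 37.154 + 1.0000) = 1/39.154 = 0.02554
[CO2*] = α₀ × DIC = 0.02554 × 2.38 = 0.0608 mmol/kg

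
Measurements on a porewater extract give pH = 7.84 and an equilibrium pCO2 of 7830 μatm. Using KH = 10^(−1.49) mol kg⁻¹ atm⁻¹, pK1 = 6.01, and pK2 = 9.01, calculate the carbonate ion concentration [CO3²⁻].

[CO2*] = KH · pCO2 = 10^(−1.49) × 7830×10^-6 = 2.534×10^-4 mol/kg
α₀ = 1/(1 + K1/[H⁺] + K1K2/[H⁺]²) = 1/(1 + 10^+1.83 + 10^+0.66) = 0.01367
DIC = [CO2*]/α₀ = 2.534×10^-4 / 0.01367 = 18.54 mmol/kg
[CO3²⁻] = α₂·DIC; α₂ = 0.06246, so [CO3²⁻] = 0.06246 × 18.54 = 1.16 mmol/kg

[CO3²⁻] = 1.16 mmol/kg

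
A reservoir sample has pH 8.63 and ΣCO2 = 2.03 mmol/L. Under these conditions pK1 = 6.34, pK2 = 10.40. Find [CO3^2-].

α₂ = 1 / (1 + [H⁺]/K2 + [H⁺]²/(K1K2)) = 1 / (1 + 10^+1.77 + 10^-0.52)
   = 1 / (1 + 58.884 + 0.30200) = 1/60.186 = 0.01662
[CO3²⁻] = α₂ × DIC = 0.01662 × 2.03 = 0.0337 mmol/L

[CO3²⁻] = 0.0337 mmol/L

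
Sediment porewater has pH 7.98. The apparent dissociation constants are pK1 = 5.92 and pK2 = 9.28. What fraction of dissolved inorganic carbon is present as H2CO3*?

α₀ = 0.00823

α₀ = 1 / (1 + K1/[H⁺] + K1K2/[H⁺]²) = 1 / (1 + 10^+2.06 + 10^+0.76)
   = 1 / (1 + 114.82 + 5.7544) = 1/121.57 = 0.008226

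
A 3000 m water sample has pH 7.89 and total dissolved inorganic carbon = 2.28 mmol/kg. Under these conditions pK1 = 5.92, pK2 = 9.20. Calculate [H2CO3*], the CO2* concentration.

[CO2*] = 0.0231 mmol/kg

α₀ = 1 / (1 + K1/[H⁺] + K1K2/[H⁺]²) = 1 / (1 + 10^+1.97 + 10^+0.66)
   = 1 / (1 + 93.325 + 4.5709) = 1/98.896 = 0.01011
[CO2*] = α₀ × DIC = 0.01011 × 2.28 = 0.0231 mmol/kg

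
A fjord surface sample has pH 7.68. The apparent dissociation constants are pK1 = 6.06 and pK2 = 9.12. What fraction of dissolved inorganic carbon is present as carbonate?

α₂ = 1 / (1 + [H⁺]/K2 + [H⁺]²/(K1K2)) = 1 / (1 + 10^+1.44 + 10^-0.18)
   = 1 / (1 + 27.542 + 0.66069) = 1/29.203 = 0.03424

α₂ = 0.0342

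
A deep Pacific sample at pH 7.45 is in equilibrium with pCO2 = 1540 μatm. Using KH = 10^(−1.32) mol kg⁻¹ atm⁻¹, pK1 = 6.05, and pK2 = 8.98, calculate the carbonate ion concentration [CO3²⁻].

[CO3²⁻] = 0.0546 mmol/kg

[CO2*] = KH · pCO2 = 10^(−1.32) × 1540×10^-6 = 7.371×10^-5 mol/kg
α₀ = 1/(1 + K1/[H⁺] + K1K2/[H⁺]²) = 1/(1 + 10^+1.40 + 10^-0.13) = 0.03723
DIC = [CO2*]/α₀ = 7.371×10^-5 / 0.03723 = 1.980 mmol/kg
[CO3²⁻] = α₂·DIC; α₂ = 0.02760, so [CO3²⁻] = 0.02760 × 1.980 = 0.0546 mmol/kg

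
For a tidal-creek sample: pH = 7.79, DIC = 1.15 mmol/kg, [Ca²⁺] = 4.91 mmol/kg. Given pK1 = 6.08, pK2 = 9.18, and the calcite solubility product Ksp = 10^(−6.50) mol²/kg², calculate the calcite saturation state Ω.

Ω = 0.686

α₂ = 1 / (1 + [H⁺]/K2 + [H⁺]²/(K1K2)) = 1 / (1 + 10^+1.39 + 10^-0.32)
   = 1 / (1 + 24.547 + 0.47863) = 1/26.026 = 0.03842
[CO3²⁻] = α₂ × DIC = 0.03842 × 1.15 = 0.04419 mmol/kg
Ksp = 10^(−6.50) = 3.162×10^-7
Ω = [Ca²⁺][CO3²⁻]/Ksp = (4.91×10^-3)(4.419×10^-5) / 3.162×10^-7 = 0.686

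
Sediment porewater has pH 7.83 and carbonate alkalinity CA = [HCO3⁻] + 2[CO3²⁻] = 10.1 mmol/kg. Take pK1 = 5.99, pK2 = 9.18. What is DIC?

CA = [HCO3⁻] + 2[CO3²⁻] = (α₁ + 2α₂)·DIC
At pH 7.83: [H⁺]/K1 = 10^-1.84 = 0.014454, K2/[H⁺] = 10^-1.35 = 0.044668
α₁ = 1/(1 + 0.014454 + 0.044668) = 1/1.0591 = 0.9442; α₂ = α₁·K2/[H⁺] = 0.04217
α₁ + 2α₂ = 1.0285
DIC = CA / (α₁ + 2α₂) = 10.1 / 1.0285 = 9.82 mmol/kg

DIC = 9.82 mmol/kg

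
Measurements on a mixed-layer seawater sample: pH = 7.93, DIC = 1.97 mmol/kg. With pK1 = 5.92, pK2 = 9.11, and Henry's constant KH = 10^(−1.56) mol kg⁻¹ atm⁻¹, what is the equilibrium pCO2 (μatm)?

pCO2 = 650 μatm

α₀ = 1 / (1 + K1/[H⁺] + K1K2/[H⁺]²) = 1 / (1 + 10^+2.01 + 10^+0.83)
   = 1 / (1 + 102.33 + 6.7608) = 1/110.09 = 0.009083
[CO2*] = α₀ × DIC = 0.009083 × 1.97 = 0.01789 mmol/kg = 17.89 μmol/kg
pCO2 = [CO2*]/KH = 1.789×10^-5 / 2.754×10^-2 = 650 μatm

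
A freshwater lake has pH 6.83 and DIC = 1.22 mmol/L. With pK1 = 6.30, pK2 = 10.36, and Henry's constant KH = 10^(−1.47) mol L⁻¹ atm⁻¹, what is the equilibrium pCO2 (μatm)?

pCO2 = 8200 μatm

α₀ = 1 / (1 + K1/[H⁺] + K1K2/[H⁺]²) = 1 / (1 + 10^+0.53 + 10^-3.00)
   = 1 / (1 + 3.3884 + 0.0010000) = 1/4.3894 = 0.2278
[CO2*] = α₀ × DIC = 0.2278 × 1.22 = 0.2779 mmol/L
pCO2 = [CO2*]/KH = 2.779×10^-4 / 3.388×10^-2 = 8200 μatm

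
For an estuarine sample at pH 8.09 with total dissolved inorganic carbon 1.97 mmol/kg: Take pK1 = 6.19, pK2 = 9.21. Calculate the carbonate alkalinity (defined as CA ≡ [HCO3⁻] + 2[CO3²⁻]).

CA = [HCO3⁻] + 2[CO3²⁻] = (α₁ + 2α₂)·DIC
At pH 8.09: [H⁺]/K1 = 10^-1.90 = 0.012589, K2/[H⁺] = 10^-1.12 = 0.075858
α₁ = 1/(1 + 0.012589 + 0.075858) = 1/1.0884 = 0.9187; α₂ = α₁·K2/[H⁺] = 0.06969
α₁ + 2α₂ = 1.0581
CA = 1.0581 × 1.97 = 2.08 mmol/kg

CA = 2.08 mmol/kg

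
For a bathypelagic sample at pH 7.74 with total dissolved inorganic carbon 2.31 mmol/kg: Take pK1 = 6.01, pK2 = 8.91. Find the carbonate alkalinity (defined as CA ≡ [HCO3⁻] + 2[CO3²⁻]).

CA = 2.41 mmol/kg

CA = [HCO3⁻] + 2[CO3²⁻] = (α₁ + 2α₂)·DIC
At pH 7.74: [H⁺]/K1 = 10^-1.73 = 0.018621, K2/[H⁺] = 10^-1.17 = 0.067608
α₁ = 1/(1 + 0.018621 + 0.067608) = 1/1.0862 = 0.9206; α₂ = α₁·K2/[H⁺] = 0.06224
α₁ + 2α₂ = 1.0451
CA = 1.0451 × 2.31 = 2.41 mmol/kg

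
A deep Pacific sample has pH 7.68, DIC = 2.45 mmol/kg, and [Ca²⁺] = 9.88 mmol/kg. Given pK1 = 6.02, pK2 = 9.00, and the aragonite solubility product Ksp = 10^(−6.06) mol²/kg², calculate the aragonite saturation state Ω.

α₂ = 1 / (1 + [H⁺]/K2 + [H⁺]²/(K1K2)) = 1 / (1 + 10^+1.32 + 10^-0.34)
   = 1 / (1 + 20.893 + 0.45709) = 1/22.350 = 0.04474
[CO3²⁻] = α₂ × DIC = 0.04474 × 2.45 = 0.1096 mmol/kg
Ksp = 10^(−6.06) = 8.710×10^-7
Ω = [Ca²⁺][CO3²⁻]/Ksp = (9.88×10^-3)(1.096×10^-4) / 8.710×10^-7 = 1.24

Ω = 1.24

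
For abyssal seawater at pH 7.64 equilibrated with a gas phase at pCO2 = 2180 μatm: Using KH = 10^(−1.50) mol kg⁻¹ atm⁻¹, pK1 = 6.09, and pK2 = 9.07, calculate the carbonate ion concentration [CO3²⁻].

[CO2*] = KH · pCO2 = 10^(−1.50) × 2180×10^-6 = 6.894×10^-5 mol/kg
α₀ = 1/(1 + K1/[H⁺] + K1K2/[H⁺]²) = 1/(1 + 10^+1.55 + 10^+0.12) = 0.02646
DIC = [CO2*]/α₀ = 6.894×10^-5 / 0.02646 = 2.606 mmol/kg
[CO3²⁻] = α₂·DIC; α₂ = 0.03487, so [CO3²⁻] = 0.03487 × 2.606 = 0.0909 mmol/kg

[CO3²⁻] = 0.0909 mmol/kg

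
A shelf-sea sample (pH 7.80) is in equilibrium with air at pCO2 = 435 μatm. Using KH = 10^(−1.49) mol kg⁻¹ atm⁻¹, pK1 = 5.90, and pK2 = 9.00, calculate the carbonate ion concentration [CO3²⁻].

[CO2*] = KH · pCO2 = 10^(−1.49) × 435×10^-6 = 1.408×10^-5 mol/kg
α₀ = 1/(1 + K1/[H⁺] + K1K2/[H⁺]²) = 1/(1 + 10^+1.90 + 10^+0.70) = 0.01170
DIC = [CO2*]/α₀ = 1.408×10^-5 / 0.01170 = 1.203 mmol/kg
[CO3²⁻] = α₂·DIC; α₂ = 0.05866, so [CO3²⁻] = 0.05866 × 1.203 = 0.0705 mmol/kg

[CO3²⁻] = 0.0705 mmol/kg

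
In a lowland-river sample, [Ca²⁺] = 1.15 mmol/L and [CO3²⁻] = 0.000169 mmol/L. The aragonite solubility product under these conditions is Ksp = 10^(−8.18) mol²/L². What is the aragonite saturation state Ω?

Ω = 0.0294

Ksp = 10^(−8.18) = 6.607×10^-9
Ω = [Ca²⁺][CO3²⁻]/Ksp = (1.15×10^-3)(0.000169×10^-3) / 6.607×10^-9 = 0.0294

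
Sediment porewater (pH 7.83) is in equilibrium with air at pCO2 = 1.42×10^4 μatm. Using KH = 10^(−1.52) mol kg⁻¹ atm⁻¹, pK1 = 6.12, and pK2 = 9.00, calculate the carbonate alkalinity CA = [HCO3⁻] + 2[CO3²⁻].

[CO2*] = KH · pCO2 = 10^(−1.52) × 1.42×10^4×10^-6 = 4.288×10^-4 mol/kg
α₀ = 1/(1 + K1/[H⁺] + K1K2/[H⁺]²) = 1/(1 + 10^+1.71 + 10^+0.54) = 0.01794
DIC = [CO2*]/α₀ = 4.288×10^-4 / 0.01794 = 23.91 mmol/kg
CA = (α₁ + 2α₂)·DIC = (0.9199 + 2×0.06219) × 23.91 = 25.0 mmol/kg

CA = 25.0 mmol/kg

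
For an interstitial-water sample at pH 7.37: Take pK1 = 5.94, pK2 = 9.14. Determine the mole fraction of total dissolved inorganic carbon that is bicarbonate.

α₁ = 0.949

α₁ = 1 / (1 + [H⁺]/K1 + K2/[H⁺]) = 1 / (1 + 10^-1.43 + 10^-1.77)
   = 1 / (1 + 0.037154 + 0.016982) = 1/1.0541 = 0.9486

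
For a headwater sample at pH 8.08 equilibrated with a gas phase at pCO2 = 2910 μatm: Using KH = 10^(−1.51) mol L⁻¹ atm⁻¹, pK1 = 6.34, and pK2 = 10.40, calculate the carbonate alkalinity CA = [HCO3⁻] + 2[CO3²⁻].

[CO2*] = KH · pCO2 = 10^(−1.51) × 2910×10^-6 = 8.993×10^-5 mol/L
α₀ = 1/(1 + K1/[H⁺] + K1K2/[H⁺]²) = 1/(1 + 10^+1.74 + 10^-0.58) = 0.01779
DIC = [CO2*]/α₀ = 8.993×10^-5 / 0.01779 = 5.055 mmol/L
CA = (α₁ + 2α₂)·DIC = (0.9775 + 2×0.004679) × 5.055 = 4.99 mmol/L

CA = 4.99 mmol/L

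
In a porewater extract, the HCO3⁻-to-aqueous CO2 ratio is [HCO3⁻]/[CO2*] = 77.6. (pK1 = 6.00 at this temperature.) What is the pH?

From K1 = [H⁺][HCO3⁻]/[CO2*]:  pH = pK1 + log₁₀([HCO3⁻]/[CO2*])
log₁₀(77.6) = +1.890
pH = 6.00 + (+1.890) = 7.89

pH = 7.89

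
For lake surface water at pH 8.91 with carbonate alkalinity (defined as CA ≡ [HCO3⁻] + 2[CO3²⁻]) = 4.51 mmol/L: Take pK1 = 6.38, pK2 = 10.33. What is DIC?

DIC = 4.36 mmol/L

CA = [HCO3⁻] + 2[CO3²⁻] = (α₁ + 2α₂)·DIC
At pH 8.91: [H⁺]/K1 = 10^-2.53 = 0.0029512, K2/[H⁺] = 10^-1.42 = 0.038019
α₁ = 1/(1 + 0.0029512 + 0.038019) = 1/1.0410 = 0.9606; α₂ = α₁·K2/[H⁺] = 0.03652
α₁ + 2α₂ = 1.0337
DIC = CA / (α₁ + 2α₂) = 4.51 / 1.0337 = 4.36 mmol/L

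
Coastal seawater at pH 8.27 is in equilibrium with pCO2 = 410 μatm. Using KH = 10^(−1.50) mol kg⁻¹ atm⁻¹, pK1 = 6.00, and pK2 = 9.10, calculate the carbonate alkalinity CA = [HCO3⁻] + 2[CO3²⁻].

CA = 3.13 mmol/kg

[CO2*] = KH · pCO2 = 10^(−1.50) × 410×10^-6 = 1.297×10^-5 mol/kg
α₀ = 1/(1 + K1/[H⁺] + K1K2/[H⁺]²) = 1/(1 + 10^+2.27 + 10^+1.44) = 0.004657
DIC = [CO2*]/α₀ = 1.297×10^-5 / 0.004657 = 2.784 mmol/kg
CA = (α₁ + 2α₂)·DIC = (0.8671 + 2×0.1283) × 2.784 = 3.13 mmol/kg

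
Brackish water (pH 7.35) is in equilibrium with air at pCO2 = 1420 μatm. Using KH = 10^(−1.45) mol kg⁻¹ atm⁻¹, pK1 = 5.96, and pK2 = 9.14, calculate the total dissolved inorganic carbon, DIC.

DIC = 1.31 mmol/kg

[CO2*] = KH · pCO2 = 10^(−1.45) × 1420×10^-6 = 5.038×10^-5 mol/kg
α₀ = 1/(1 + K1/[H⁺] + K1K2/[H⁺]²) = 1/(1 + 10^+1.39 + 10^-0.40) = 0.03854
DIC = [CO2*]/α₀ = 5.038×10^-5 / 0.03854 = 1.31 mmol/kg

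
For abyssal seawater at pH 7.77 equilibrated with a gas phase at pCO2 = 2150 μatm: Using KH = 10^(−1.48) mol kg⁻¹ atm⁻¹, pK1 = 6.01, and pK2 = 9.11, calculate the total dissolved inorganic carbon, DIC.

DIC = 4.36 mmol/kg

[CO2*] = KH · pCO2 = 10^(−1.48) × 2150×10^-6 = 7.119×10^-5 mol/kg
α₀ = 1/(1 + K1/[H⁺] + K1K2/[H⁺]²) = 1/(1 + 10^+1.76 + 10^+0.42) = 0.01635
DIC = [CO2*]/α₀ = 7.119×10^-5 / 0.01635 = 4.36 mmol/kg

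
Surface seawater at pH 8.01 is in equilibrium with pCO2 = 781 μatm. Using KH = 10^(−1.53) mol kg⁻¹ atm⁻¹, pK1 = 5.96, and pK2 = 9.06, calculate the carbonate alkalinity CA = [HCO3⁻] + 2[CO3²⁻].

CA = 3.05 mmol/kg

[CO2*] = KH · pCO2 = 10^(−1.53) × 781×10^-6 = 2.305×10^-5 mol/kg
α₀ = 1/(1 + K1/[H⁺] + K1K2/[H⁺]²) = 1/(1 + 10^+2.05 + 10^+1.00) = 0.008117
DIC = [CO2*]/α₀ = 2.305×10^-5 / 0.008117 = 2.840 mmol/kg
CA = (α₁ + 2α₂)·DIC = (0.9107 + 2×0.08117) × 2.840 = 3.05 mmol/kg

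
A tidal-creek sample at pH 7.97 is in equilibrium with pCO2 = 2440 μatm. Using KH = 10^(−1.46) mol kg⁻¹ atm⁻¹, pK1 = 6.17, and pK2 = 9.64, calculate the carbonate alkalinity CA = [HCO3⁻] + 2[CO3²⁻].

[CO2*] = KH · pCO2 = 10^(−1.46) × 2440×10^-6 = 8.460×10^-5 mol/kg
α₀ = 1/(1 + K1/[H⁺] + K1K2/[H⁺]²) = 1/(1 + 10^+1.80 + 10^+0.13) = 0.01528
DIC = [CO2*]/α₀ = 8.460×10^-5 / 0.01528 = 5.537 mmol/kg
CA = (α₁ + 2α₂)·DIC = (0.9641 + 2×0.02061) × 5.537 = 5.57 mmol/kg

CA = 5.57 mmol/kg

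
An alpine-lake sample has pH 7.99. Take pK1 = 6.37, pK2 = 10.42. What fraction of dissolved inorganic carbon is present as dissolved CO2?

α₀ = 0.0233

α₀ = 1 / (1 + K1/[H⁺] + K1K2/[H⁺]²) = 1 / (1 + 10^+1.62 + 10^-0.81)
   = 1 / (1 + 41.687 + 0.15488) = 1/42.842 = 0.02334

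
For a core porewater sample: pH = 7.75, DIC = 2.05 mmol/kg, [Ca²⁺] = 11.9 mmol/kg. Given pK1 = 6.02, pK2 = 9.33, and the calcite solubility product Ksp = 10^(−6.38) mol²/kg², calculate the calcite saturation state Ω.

Ω = 1.47

α₂ = 1 / (1 + [H⁺]/K2 + [H⁺]²/(K1K2)) = 1 / (1 + 10^+1.58 + 10^-0.15)
   = 1 / (1 + 38.019 + 0.70795) = 1/39.727 = 0.02517
[CO3²⁻] = α₂ × DIC = 0.02517 × 2.05 = 0.05160 mmol/kg
Ksp = 10^(−6.38) = 4.169×10^-7
Ω = [Ca²⁺][CO3²⁻]/Ksp = (11.9×10^-3)(5.160×10^-5) / 4.169×10^-7 = 1.47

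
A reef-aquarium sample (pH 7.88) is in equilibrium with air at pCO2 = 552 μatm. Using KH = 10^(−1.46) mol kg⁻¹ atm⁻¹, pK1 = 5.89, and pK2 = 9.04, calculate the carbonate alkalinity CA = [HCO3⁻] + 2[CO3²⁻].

[CO2*] = KH · pCO2 = 10^(−1.46) × 552×10^-6 = 1.914×10^-5 mol/kg
α₀ = 1/(1 + K1/[H⁺] + K1K2/[H⁺]²) = 1/(1 + 10^+1.99 + 10^+0.83) = 0.009480
DIC = [CO2*]/α₀ = 1.914×10^-5 / 0.009480 = 2.019 mmol/kg
CA = (α₁ + 2α₂)·DIC = (0.9264 + 2×0.06409) × 2.019 = 2.13 mmol/kg

CA = 2.13 mmol/kg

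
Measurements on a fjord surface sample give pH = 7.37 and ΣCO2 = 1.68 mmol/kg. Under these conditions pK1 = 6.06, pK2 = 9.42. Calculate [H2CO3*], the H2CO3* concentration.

[CO2*] = 0.0778 mmol/kg

α₀ = 1 / (1 + K1/[H⁺] + K1K2/[H⁺]²) = 1 / (1 + 10^+1.31 + 10^-0.74)
   = 1 / (1 + 20.417 + 0.18197) = 1/21.599 = 0.04630
[CO2*] = α₀ × DIC = 0.04630 × 1.68 = 0.0778 mmol/kg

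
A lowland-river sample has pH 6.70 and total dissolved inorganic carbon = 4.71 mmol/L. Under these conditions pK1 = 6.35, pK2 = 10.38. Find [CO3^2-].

[CO3²⁻] = 0.680 μmol/L

α₂ = 1 / (1 + [H⁺]/K2 + [H⁺]²/(K1K2)) = 1 / (1 + 10^+3.68 + 10^+3.33)
   = 1 / (1 + 4786.3 + 2138.0) = 1/6925.3 = 0.0001444
[CO3²⁻] = α₂ × DIC = 0.0001444 × 4.71 = 0.000680 mmol/L = 0.680 μmol/L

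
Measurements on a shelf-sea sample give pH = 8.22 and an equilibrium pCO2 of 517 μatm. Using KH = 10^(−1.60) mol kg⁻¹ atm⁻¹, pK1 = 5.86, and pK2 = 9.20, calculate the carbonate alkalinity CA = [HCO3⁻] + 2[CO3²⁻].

CA = 3.60 mmol/kg

[CO2*] = KH · pCO2 = 10^(−1.60) × 517×10^-6 = 1.299×10^-5 mol/kg
α₀ = 1/(1 + K1/[H⁺] + K1K2/[H⁺]²) = 1/(1 + 10^+2.36 + 10^+1.38) = 0.003936
DIC = [CO2*]/α₀ = 1.299×10^-5 / 0.003936 = 3.300 mmol/kg
CA = (α₁ + 2α₂)·DIC = (0.9016 + 2×0.09441) × 3.300 = 3.60 mmol/kg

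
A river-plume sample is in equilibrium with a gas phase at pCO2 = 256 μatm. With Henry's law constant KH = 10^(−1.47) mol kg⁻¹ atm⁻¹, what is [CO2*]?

[CO2*] = 8.67 μmol/kg

KH = 10^(−1.47) = 3.388×10^-2 mol kg⁻¹ atm⁻¹
[CO2*] = KH · pCO2 = 3.388×10^-2 × 256×10^-6 atm = 8.67×10^-6 mol/kg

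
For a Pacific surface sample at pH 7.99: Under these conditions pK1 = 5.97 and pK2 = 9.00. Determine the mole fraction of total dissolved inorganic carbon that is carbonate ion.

α₂ = 0.0883

α₂ = 1 / (1 + [H⁺]/K2 + [H⁺]²/(K1K2)) = 1 / (1 + 10^+1.01 + 10^-1.01)
   = 1 / (1 + 10.233 + 0.097724) = 1/11.331 = 0.08826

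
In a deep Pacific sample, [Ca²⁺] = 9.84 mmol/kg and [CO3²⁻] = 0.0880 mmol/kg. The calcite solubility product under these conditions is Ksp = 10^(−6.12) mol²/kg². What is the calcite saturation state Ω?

Ksp = 10^(−6.12) = 7.586×10^-7
Ω = [Ca²⁺][CO3²⁻]/Ksp = (9.84×10^-3)(0.0880×10^-3) / 7.586×10^-7 = 1.14

Ω = 1.14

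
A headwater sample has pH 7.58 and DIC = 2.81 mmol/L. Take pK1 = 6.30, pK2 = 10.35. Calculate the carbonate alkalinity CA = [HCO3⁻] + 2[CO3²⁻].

CA = [HCO3⁻] + 2[CO3²⁻] = (α₁ + 2α₂)·DIC
At pH 7.58: [H⁺]/K1 = 10^-1.28 = 0.052481, K2/[H⁺] = 10^-2.77 = 0.0016982
α₁ = 1/(1 + 0.052481 + 0.0016982) = 1/1.0542 = 0.9486; α₂ = α₁·K2/[H⁺] = 0.001611
α₁ + 2α₂ = 0.9518
CA = 0.9518 × 2.81 = 2.67 mmol/L

CA = 2.67 mmol/L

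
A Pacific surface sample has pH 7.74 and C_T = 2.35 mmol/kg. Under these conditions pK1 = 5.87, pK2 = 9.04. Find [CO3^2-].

α₂ = 1 / (1 + [H⁺]/K2 + [H⁺]²/(K1K2)) = 1 / (1 + 10^+1.30 + 10^-0.57)
   = 1 / (1 + 19.953 + 0.26915) = 1/21.222 = 0.04712
[CO3²⁻] = α₂ × DIC = 0.04712 × 2.35 = 0.111 mmol/kg

[CO3²⁻] = 0.111 mmol/kg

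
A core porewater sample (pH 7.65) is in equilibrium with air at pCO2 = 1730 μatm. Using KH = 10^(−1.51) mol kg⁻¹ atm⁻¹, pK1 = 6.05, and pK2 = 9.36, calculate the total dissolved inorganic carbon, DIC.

[CO2*] = KH · pCO2 = 10^(−1.51) × 1730×10^-6 = 5.346×10^-5 mol/kg
α₀ = 1/(1 + K1/[H⁺] + K1K2/[H⁺]²) = 1/(1 + 10^+1.60 + 10^-0.11) = 0.02405
DIC = [CO2*]/α₀ = 5.346×10^-5 / 0.02405 = 2.22 mmol/kg

DIC = 2.22 mmol/kg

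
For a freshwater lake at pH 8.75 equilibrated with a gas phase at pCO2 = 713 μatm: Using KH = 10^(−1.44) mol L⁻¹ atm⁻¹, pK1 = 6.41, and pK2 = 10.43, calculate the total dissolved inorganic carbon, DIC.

DIC = 5.81 mmol/L

[CO2*] = KH · pCO2 = 10^(−1.44) × 713×10^-6 = 2.589×10^-5 mol/L
α₀ = 1/(1 + K1/[H⁺] + K1K2/[H⁺]²) = 1/(1 + 10^+2.34 + 10^+0.66) = 0.004457
DIC = [CO2*]/α₀ = 2.589×10^-5 / 0.004457 = 5.81 mmol/L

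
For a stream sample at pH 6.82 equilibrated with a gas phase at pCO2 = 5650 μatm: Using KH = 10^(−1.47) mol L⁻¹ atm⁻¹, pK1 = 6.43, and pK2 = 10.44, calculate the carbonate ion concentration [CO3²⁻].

[CO3²⁻] = 0.113 μmol/L

[CO2*] = KH · pCO2 = 10^(−1.47) × 5650×10^-6 = 1.914×10^-4 mol/L
α₀ = 1/(1 + K1/[H⁺] + K1K2/[H⁺]²) = 1/(1 + 10^+0.39 + 10^-3.23) = 0.2894
DIC = [CO2*]/α₀ = 1.914×10^-4 / 0.2894 = 0.6615 mmol/L
[CO3²⁻] = α₂·DIC; α₂ = 0.0001704, so [CO3²⁻] = 0.0001704 × 0.6615 = 0.000113 mmol/L = 0.113 μmol/L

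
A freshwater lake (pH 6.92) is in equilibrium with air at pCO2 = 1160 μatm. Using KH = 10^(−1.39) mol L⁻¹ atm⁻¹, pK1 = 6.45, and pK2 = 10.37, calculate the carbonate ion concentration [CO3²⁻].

[CO3²⁻] = 0.0495 μmol/L

[CO2*] = KH · pCO2 = 10^(−1.39) × 1160×10^-6 = 4.726×10^-5 mol/L
α₀ = 1/(1 + K1/[H⁺] + K1K2/[H⁺]²) = 1/(1 + 10^+0.47 + 10^-2.98) = 0.2530
DIC = [CO2*]/α₀ = 4.726×10^-5 / 0.2530 = 0.1868 mmol/L
[CO3²⁻] = α₂·DIC; α₂ = 0.0002649, so [CO3²⁻] = 0.0002649 × 0.1868 = 4.95×10^-5 mmol/L = 0.0495 μmol/L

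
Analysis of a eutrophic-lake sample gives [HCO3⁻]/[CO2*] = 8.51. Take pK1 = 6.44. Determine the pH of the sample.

pH = 7.37

From K1 = [H⁺][HCO3⁻]/[CO2*]:  pH = pK1 + log₁₀([HCO3⁻]/[CO2*])
log₁₀(8.51) = +0.930
pH = 6.44 + (+0.930) = 7.37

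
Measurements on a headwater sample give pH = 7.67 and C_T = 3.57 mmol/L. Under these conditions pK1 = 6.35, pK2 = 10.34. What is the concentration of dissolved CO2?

α₀ = 1 / (1 + K1/[H⁺] + K1K2/[H⁺]²) = 1 / (1 + 10^+1.32 + 10^-1.35)
   = 1 / (1 + 20.893 + 0.044668) = 1/21.938 = 0.04558
[CO2*] = α₀ × DIC = 0.04558 × 3.57 = 0.163 mmol/L

[CO2*] = 0.163 mmol/L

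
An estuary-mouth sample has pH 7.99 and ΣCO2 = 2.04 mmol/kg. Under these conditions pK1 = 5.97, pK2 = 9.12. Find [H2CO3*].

α₀ = 1 / (1 + K1/[H⁺] + K1K2/[H⁺]²) = 1 / (1 + 10^+2.02 + 10^+0.89)
   = 1 / (1 + 104.71 + 7.7625) = 1/113.48 = 0.008812
[CO2*] = α₀ × DIC = 0.008812 × 2.04 = 0.0180 mmol/kg = 18.0 μmol/kg

[CO2*] = 18.0 μmol/kg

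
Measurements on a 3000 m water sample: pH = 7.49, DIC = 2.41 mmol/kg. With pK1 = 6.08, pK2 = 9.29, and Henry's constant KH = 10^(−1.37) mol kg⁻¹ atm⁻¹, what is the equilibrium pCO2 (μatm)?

α₀ = 1 / (1 + K1/[H⁺] + K1K2/[H⁺]²) = 1 / (1 + 10^+1.41 + 10^-0.39)
   = 1 / (1 + 25.704 + 0.40738) = 1/27.111 = 0.03688
[CO2*] = α₀ × DIC = 0.03688 × 2.41 = 0.08889 mmol/kg
pCO2 = [CO2*]/KH = 8.889×10^-5 / 4.266×10^-2 = 2080 μatm

pCO2 = 2080 μatm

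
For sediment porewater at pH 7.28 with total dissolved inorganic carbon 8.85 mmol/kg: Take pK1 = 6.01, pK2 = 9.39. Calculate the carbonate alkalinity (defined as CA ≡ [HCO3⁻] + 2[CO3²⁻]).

CA = [HCO3⁻] + 2[CO3²⁻] = (α₁ + 2α₂)·DIC
At pH 7.28: [H⁺]/K1 = 10^-1.27 = 0.053703, K2/[H⁺] = 10^-2.11 = 0.0077625
α₁ = 1/(1 + 0.053703 + 0.0077625) = 1/1.0615 = 0.9421; α₂ = α₁·K2/[H⁺] = 0.007313
α₁ + 2α₂ = 0.9567
CA = 0.9567 × 8.85 = 8.47 mmol/kg

CA = 8.47 mmol/kg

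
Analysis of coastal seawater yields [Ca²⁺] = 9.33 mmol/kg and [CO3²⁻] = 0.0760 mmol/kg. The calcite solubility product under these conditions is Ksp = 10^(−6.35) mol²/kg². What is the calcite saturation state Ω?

Ω = 1.59

Ksp = 10^(−6.35) = 4.467×10^-7
Ω = [Ca²⁺][CO3²⁻]/Ksp = (9.33×10^-3)(0.0760×10^-3) / 4.467×10^-7 = 1.59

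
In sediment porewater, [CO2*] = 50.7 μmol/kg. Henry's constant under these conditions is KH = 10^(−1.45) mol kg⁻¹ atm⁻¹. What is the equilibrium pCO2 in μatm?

KH = 10^(−1.45) = 3.548×10^-2 mol kg⁻¹ atm⁻¹
pCO2 = [CO2*]/KH = 50.7×10^-6 / 3.548×10^-2 = 1.43×10^-3 atm = 1430 μatm

pCO2 = 1430 μatm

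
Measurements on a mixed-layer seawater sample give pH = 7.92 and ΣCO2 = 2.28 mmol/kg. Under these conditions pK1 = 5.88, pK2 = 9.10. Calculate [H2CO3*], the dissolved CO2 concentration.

α₀ = 1 / (1 + K1/[H⁺] + K1K2/[H⁺]²) = 1 / (1 + 10^+2.04 + 10^+0.86)
   = 1 / (1 + 109.65 + 7.2444) = 1/117.89 = 0.008482
[CO2*] = α₀ × DIC = 0.008482 × 2.28 = 0.0193 mmol/kg = 19.3 μmol/kg

[CO2*] = 19.3 μmol/kg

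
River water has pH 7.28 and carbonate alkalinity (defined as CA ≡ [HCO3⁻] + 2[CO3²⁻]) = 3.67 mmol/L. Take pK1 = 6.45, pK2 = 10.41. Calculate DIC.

CA = [HCO3⁻] + 2[CO3²⁻] = (α₁ + 2α₂)·DIC
At pH 7.28: [H⁺]/K1 = 10^-0.83 = 0.14791, K2/[H⁺] = 10^-3.13 = 0.00074131
α₁ = 1/(1 + 0.14791 + 0.00074131) = 1/1.1487 = 0.8706; α₂ = α₁·K2/[H⁺] = 0.0006454
α₁ + 2α₂ = 0.8719
DIC = CA / (α₁ + 2α₂) = 3.67 / 0.8719 = 4.21 mmol/L

DIC = 4.21 mmol/L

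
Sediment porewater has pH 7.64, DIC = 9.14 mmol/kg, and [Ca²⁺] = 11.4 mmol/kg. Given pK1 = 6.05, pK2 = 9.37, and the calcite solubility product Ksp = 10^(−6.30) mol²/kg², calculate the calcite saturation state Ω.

α₂ = 1 / (1 + [H⁺]/K2 + [H⁺]²/(K1K2)) = 1 / (1 + 10^+1.73 + 10^+0.14)
   = 1 / (1 + 53.703 + 1.3804) = 1/56.084 = 0.01783
[CO3²⁻] = α₂ × DIC = 0.01783 × 9.14 = 0.1630 mmol/kg
Ksp = 10^(−6.30) = 5.012×10^-7
Ω = [Ca²⁺][CO3²⁻]/Ksp = (11.4×10^-3)(1.630×10^-4) / 5.012×10^-7 = 3.71

Ω = 3.71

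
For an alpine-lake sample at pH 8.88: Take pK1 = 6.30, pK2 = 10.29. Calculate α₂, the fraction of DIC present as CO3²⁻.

α₂ = 1 / (1 + [H⁺]/K2 + [H⁺]²/(K1K2)) = 1 / (1 + 10^+1.41 + 10^-1.17)
   = 1 / (1 + 25.704 + 0.067608) = 1/26.772 = 0.03735

α₂ = 0.0374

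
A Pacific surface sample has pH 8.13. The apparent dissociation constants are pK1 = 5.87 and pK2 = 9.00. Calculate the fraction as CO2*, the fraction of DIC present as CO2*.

α₀ = 0.00482

α₀ = 1 / (1 + K1/[H⁺] + K1K2/[H⁺]²) = 1 / (1 + 10^+2.26 + 10^+1.39)
   = 1 / (1 + 181.97 + 24.547) = 1/207.52 = 0.004819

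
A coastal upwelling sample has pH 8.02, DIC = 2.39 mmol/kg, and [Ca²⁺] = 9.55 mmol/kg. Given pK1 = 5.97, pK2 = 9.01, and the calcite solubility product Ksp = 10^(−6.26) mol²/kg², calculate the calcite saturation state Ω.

Ω = 3.82

α₂ = 1 / (1 + [H⁺]/K2 + [H⁺]²/(K1K2)) = 1 / (1 + 10^+0.99 + 10^-1.06)
   = 1 / (1 + 9.7724 + 0.087096) = 1/10.859 = 0.09209
[CO3²⁻] = α₂ × DIC = 0.09209 × 2.39 = 0.2201 mmol/kg
Ksp = 10^(−6.26) = 5.495×10^-7
Ω = [Ca²⁺][CO3²⁻]/Ksp = (9.55×10^-3)(2.201×10^-4) / 5.495×10^-7 = 3.82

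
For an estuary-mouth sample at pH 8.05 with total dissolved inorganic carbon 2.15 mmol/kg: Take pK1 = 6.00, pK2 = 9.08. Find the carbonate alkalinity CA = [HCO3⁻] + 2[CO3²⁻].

CA = [HCO3⁻] + 2[CO3²⁻] = (α₁ + 2α₂)·DIC
At pH 8.05: [H⁺]/K1 = 10^-2.05 = 0.0089125, K2/[H⁺] = 10^-1.03 = 0.093325
α₁ = 1/(1 + 0.0089125 + 0.093325) = 1/1.1022 = 0.9072; α₂ = α₁·K2/[H⁺] = 0.08467
α₁ + 2α₂ = 1.0766
CA = 1.0766 × 2.15 = 2.31 mmol/kg

CA = 2.31 mmol/kg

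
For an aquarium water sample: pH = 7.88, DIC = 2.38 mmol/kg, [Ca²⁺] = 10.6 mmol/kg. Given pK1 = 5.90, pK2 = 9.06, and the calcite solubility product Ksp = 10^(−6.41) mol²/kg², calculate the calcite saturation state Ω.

α₂ = 1 / (1 + [H⁺]/K2 + [H⁺]²/(K1K2)) = 1 / (1 + 10^+1.18 + 10^-0.80)
   = 1 / (1 + 15.136 + 0.15849) = 1/16.294 = 0.06137
[CO3²⁻] = α₂ × DIC = 0.06137 × 2.38 = 0.1461 mmol/kg
Ksp = 10^(−6.41) = 3.890×10^-7
Ω = [Ca²⁺][CO3²⁻]/Ksp = (10.6×10^-3)(1.461×10^-4) / 3.890×10^-7 = 3.98

Ω = 3.98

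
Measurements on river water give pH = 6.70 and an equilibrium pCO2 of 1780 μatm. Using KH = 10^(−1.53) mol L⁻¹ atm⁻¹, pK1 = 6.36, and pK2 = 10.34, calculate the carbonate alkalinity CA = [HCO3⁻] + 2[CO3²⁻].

CA = 0.115 mmol/L

[CO2*] = KH · pCO2 = 10^(−1.53) × 1780×10^-6 = 5.253×10^-5 mol/L
α₀ = 1/(1 + K1/[H⁺] + K1K2/[H⁺]²) = 1/(1 + 10^+0.34 + 10^-3.30) = 0.3137
DIC = [CO2*]/α₀ = 5.253×10^-5 / 0.3137 = 0.1675 mmol/L
CA = (α₁ + 2α₂)·DIC = (0.6862 + 2×0.0001572) × 0.1675 = 0.115 mmol/L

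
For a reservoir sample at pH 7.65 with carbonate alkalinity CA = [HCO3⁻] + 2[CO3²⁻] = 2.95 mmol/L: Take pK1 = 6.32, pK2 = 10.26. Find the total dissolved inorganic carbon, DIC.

CA = [HCO3⁻] + 2[CO3²⁻] = (α₁ + 2α₂)·DIC
At pH 7.65: [H⁺]/K1 = 10^-1.33 = 0.046774, K2/[H⁺] = 10^-2.61 = 0.0024547
α₁ = 1/(1 + 0.046774 + 0.0024547) = 1/1.0492 = 0.9531; α₂ = α₁·K2/[H⁺] = 0.002340
α₁ + 2α₂ = 0.9578
DIC = CA / (α₁ + 2α₂) = 2.95 / 0.9578 = 3.08 mmol/L

DIC = 3.08 mmol/L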